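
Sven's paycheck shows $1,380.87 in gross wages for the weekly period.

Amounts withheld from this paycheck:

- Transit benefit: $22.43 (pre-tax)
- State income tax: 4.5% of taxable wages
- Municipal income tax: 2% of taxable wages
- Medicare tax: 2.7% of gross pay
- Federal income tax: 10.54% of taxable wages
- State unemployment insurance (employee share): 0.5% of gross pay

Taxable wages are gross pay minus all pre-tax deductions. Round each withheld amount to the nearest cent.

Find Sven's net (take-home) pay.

Transit benefit: $22.43
Taxable wages = $1,380.87 − $22.43 = $1,358.44
State income tax: $1,358.44 × 0.045 = $61.13
Municipal income tax: $1,358.44 × 0.02 = $27.17
Federal income tax: $1,358.44 × 0.1054 = $143.18
Medicare tax: $1,380.87 × 0.027 = $37.28
State unemployment insurance (employee share): $1,380.87 × 0.005 = $6.90
Total deductions = $22.43 + $61.13 + $27.17 + $143.18 + $37.28 + $6.90 = $298.09
Net pay = $1,380.87 − $298.09 = $1,082.78

$1,082.78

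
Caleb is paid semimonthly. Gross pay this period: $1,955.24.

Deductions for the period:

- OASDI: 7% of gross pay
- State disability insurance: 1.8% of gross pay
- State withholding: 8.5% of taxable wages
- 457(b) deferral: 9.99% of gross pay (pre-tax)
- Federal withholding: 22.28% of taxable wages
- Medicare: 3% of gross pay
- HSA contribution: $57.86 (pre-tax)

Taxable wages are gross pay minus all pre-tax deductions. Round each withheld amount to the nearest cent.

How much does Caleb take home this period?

$947.44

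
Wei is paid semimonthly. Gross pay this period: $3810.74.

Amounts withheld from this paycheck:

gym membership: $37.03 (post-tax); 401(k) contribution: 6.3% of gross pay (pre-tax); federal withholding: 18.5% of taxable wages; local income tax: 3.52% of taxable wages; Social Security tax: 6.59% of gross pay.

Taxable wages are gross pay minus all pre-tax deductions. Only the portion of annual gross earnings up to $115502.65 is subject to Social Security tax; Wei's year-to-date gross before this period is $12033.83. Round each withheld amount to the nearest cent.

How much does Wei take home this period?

401(k) contribution: $3810.74 × 0.063 = $240.08
Taxable wages = $3810.74 − $240.08 = $3570.66
Local income tax: $3570.66 × 0.0352 = $125.69
Federal withholding: $3570.66 × 0.185 = $660.57
Social Security tax: cap not yet reached, full $3810.74 is subject → $3810.74 × 0.0659 = $251.13
Gym membership: $37.03
Total deductions = $240.08 + $125.69 + $660.57 + $251.13 + $37.03 = $1314.50
Net pay = $3810.74 − $1314.50 = $2496.24

$2496.24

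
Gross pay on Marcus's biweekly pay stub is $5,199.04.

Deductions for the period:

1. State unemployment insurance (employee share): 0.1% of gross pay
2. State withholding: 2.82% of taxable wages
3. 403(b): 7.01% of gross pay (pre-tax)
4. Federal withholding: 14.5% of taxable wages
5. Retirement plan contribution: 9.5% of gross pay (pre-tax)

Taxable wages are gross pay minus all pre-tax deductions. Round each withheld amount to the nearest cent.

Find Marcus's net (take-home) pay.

$3,583.67

403(b): $5,199.04 × 0.0701 = $364.45
Retirement plan contribution: $5,199.04 × 0.095 = $493.91
Pre-tax total = $364.45 + $493.91 = $858.36
Taxable wages = $5,199.04 − $858.36 = $4,340.68
Federal withholding: $4,340.68 × 0.145 = $629.40
State withholding: $4,340.68 × 0.0282 = $122.41
State unemployment insurance (employee share): $5,199.04 × 0.001 = $5.20
Total deductions = $364.45 + $493.91 + $629.40 + $122.41 + $5.20 = $1,615.37
Net pay = $5,199.04 − $1,615.37 = $3,583.67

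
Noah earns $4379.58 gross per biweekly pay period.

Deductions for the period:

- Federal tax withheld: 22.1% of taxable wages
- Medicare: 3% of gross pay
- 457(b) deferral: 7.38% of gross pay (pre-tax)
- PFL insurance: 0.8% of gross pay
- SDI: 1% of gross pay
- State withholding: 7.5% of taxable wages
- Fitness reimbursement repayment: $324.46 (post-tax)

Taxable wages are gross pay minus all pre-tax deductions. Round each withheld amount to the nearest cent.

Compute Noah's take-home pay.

457(b) deferral: $4379.58 × 0.0738 = $323.21
Taxable wages = $4379.58 − $323.21 = $4056.37
State withholding: $4056.37 × 0.075 = $304.23
Federal tax withheld: $4056.37 × 0.221 = $896.46
Medicare: $4379.58 × 0.03 = $131.39
PFL insurance: $4379.58 × 0.008 = $35.04
SDI: $4379.58 × 0.01 = $43.80
Fitness reimbursement repayment: $324.46
Total deductions = $323.21 + $304.23 + $896.46 + $131.39 + $35.04 + $43.80 + $324.46 = $2058.59
Net pay = $4379.58 − $2058.59 = $2320.99

$2320.99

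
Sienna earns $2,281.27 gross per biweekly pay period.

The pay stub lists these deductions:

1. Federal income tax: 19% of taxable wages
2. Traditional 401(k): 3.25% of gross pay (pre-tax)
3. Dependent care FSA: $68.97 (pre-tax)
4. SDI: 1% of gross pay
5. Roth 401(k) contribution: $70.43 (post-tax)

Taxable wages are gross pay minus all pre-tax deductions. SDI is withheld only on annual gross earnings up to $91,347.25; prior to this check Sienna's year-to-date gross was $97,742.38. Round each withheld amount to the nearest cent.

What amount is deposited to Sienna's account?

$1,661.48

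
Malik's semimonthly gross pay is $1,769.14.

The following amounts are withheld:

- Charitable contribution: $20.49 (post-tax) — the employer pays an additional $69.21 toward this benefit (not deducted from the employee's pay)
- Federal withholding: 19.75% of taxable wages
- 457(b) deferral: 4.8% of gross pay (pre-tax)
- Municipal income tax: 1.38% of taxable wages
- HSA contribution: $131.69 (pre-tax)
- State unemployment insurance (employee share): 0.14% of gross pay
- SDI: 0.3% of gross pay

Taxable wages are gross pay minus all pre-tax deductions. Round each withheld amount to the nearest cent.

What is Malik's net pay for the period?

$1,196.21

457(b) deferral: $1,769.14 × 0.048 = $84.92
HSA contribution: $131.69
Pre-tax total = $84.92 + $131.69 = $216.61
Taxable wages = $1,769.14 − $216.61 = $1,552.53
Municipal income tax: $1,552.53 × 0.0138 = $21.42
Federal withholding: $1,552.53 × 0.1975 = $306.62
State unemployment insurance (employee share): $1,769.14 × 0.0014 = $2.48
SDI: $1,769.14 × 0.003 = $5.31
Charitable contribution: $20.49
(Employer's $69.21 toward charitable contribution is not withheld from the employee.)
Total deductions = $84.92 + $131.69 + $21.42 + $306.62 + $2.48 + $5.31 + $20.49 = $572.93
Net pay = $1,769.14 − $572.93 = $1,196.21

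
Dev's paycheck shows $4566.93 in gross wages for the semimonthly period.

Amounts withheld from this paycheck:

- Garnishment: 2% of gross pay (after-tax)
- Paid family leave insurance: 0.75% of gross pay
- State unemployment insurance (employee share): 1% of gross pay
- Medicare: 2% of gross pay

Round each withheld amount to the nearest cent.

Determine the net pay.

$4304.33

State unemployment insurance (employee share): $4566.93 × 0.01 = $45.67
Paid family leave insurance: $4566.93 × 0.0075 = $34.25
Medicare: $4566.93 × 0.02 = $91.34
Garnishment: $4566.93 × 0.02 = $91.34
Total deductions = $45.67 + $34.25 + $91.34 + $91.34 = $262.60
Net pay = $4566.93 − $262.60 = $4304.33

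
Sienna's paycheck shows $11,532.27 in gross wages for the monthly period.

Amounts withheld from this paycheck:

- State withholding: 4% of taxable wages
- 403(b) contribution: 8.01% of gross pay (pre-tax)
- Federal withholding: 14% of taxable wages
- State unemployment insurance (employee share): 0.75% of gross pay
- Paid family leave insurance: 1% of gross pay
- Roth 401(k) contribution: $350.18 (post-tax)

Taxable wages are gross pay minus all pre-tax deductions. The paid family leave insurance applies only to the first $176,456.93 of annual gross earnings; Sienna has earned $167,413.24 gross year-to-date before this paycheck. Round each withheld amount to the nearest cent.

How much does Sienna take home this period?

403(b) contribution: $11,532.27 × 0.0801 = $923.73
Taxable wages = $11,532.27 − $923.73 = $10,608.54
Federal withholding: $10,608.54 × 0.14 = $1,485.20
State withholding: $10,608.54 × 0.04 = $424.34
Paid family leave insurance: only $176,456.93 − $167,413.24 = $9,043.69 of this check is subject → $9,043.69 × 0.01 = $90.44
State unemployment insurance (employee share): $11,532.27 × 0.0075 = $86.49
Roth 401(k) contribution: $350.18
Total deductions = $923.73 + $1,485.20 + $424.34 + $90.44 + $86.49 + $350.18 = $3,360.38
Net pay = $11,532.27 − $3,360.38 = $8,171.89

$8,171.89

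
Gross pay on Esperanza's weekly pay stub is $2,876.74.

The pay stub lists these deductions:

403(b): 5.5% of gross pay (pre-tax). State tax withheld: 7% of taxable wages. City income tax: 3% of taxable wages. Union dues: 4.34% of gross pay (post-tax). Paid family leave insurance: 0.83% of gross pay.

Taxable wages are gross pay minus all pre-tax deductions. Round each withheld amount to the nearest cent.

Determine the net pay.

$2,297.93

403(b): $2,876.74 × 0.055 = $158.22
Taxable wages = $2,876.74 − $158.22 = $2,718.52
State tax withheld: $2,718.52 × 0.07 = $190.30
City income tax: $2,718.52 × 0.03 = $81.56
Paid family leave insurance: $2,876.74 × 0.0083 = $23.88
Union dues: $2,876.74 × 0.0434 = $124.85
Total deductions = $158.22 + $190.30 + $81.56 + $23.88 + $124.85 = $578.81
Net pay = $2,876.74 − $578.81 = $2,297.93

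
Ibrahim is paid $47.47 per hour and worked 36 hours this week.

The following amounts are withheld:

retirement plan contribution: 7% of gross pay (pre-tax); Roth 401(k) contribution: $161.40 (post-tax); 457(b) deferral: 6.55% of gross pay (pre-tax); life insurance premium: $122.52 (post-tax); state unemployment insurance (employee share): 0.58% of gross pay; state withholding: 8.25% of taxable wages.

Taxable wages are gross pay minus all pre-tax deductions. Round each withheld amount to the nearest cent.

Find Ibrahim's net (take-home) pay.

$1,061.66

Gross pay: 36 × $47.47 = $1,708.92
457(b) deferral: $1,708.92 × 0.0655 = $111.93
Retirement plan contribution: $1,708.92 × 0.07 = $119.62
Pre-tax total = $111.93 + $119.62 = $231.55
Taxable wages = $1,708.92 − $231.55 = $1,477.37
State withholding: $1,477.37 × 0.0825 = $121.88
State unemployment insurance (employee share): $1,708.92 × 0.0058 = $9.91
Life insurance premium: $122.52
Roth 401(k) contribution: $161.40
Total deductions = $111.93 + $119.62 + $121.88 + $9.91 + $122.52 + $161.40 = $647.26
Net pay = $1,708.92 − $647.26 = $1,061.66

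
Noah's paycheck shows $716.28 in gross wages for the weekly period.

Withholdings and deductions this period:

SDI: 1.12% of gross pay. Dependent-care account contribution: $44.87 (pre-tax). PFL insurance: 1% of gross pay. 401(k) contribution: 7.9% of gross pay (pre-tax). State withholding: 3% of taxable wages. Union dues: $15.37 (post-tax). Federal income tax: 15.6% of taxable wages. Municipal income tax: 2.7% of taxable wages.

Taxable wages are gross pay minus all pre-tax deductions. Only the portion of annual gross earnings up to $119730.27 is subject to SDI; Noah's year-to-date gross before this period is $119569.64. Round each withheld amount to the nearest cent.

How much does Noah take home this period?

$459.54

Dependent-care account contribution: $44.87
401(k) contribution: $716.28 × 0.079 = $56.59
Pre-tax total = $44.87 + $56.59 = $101.46
Taxable wages = $716.28 − $101.46 = $614.82
Municipal income tax: $614.82 × 0.027 = $16.60
Federal income tax: $614.82 × 0.156 = $95.91
State withholding: $614.82 × 0.03 = $18.44
SDI: only $119730.27 − $119569.64 = $160.63 of this check is subject → $160.63 × 0.0112 = $1.80
PFL insurance: $716.28 × 0.01 = $7.16
Union dues: $15.37
Total deductions = $44.87 + $56.59 + $16.60 + $95.91 + $18.44 + $1.80 + $7.16 + $15.37 = $256.74
Net pay = $716.28 − $256.74 = $459.54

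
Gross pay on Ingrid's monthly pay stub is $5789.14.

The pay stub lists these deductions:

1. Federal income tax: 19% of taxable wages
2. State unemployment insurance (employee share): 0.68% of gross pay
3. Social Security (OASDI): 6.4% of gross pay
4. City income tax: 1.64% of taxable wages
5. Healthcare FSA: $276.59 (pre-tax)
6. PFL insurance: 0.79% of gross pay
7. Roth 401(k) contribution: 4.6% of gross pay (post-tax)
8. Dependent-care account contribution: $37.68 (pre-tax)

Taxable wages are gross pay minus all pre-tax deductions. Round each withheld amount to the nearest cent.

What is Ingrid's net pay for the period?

Dependent-care account contribution: $37.68
Healthcare FSA: $276.59
Pre-tax total = $37.68 + $276.59 = $314.27
Taxable wages = $5789.14 − $314.27 = $5474.87
City income tax: $5474.87 × 0.0164 = $89.79
Federal income tax: $5474.87 × 0.19 = $1040.23
State unemployment insurance (employee share): $5789.14 × 0.0068 = $39.37
Social Security (OASDI): $5789.14 × 0.064 = $370.50
PFL insurance: $5789.14 × 0.0079 = $45.73
Roth 401(k) contribution: $5789.14 × 0.046 = $266.30
Total deductions = $37.68 + $276.59 + $89.79 + $1040.23 + $39.37 + $370.50 + $45.73 + $266.30 = $2166.19
Net pay = $5789.14 − $2166.19 = $3622.95

$3622.95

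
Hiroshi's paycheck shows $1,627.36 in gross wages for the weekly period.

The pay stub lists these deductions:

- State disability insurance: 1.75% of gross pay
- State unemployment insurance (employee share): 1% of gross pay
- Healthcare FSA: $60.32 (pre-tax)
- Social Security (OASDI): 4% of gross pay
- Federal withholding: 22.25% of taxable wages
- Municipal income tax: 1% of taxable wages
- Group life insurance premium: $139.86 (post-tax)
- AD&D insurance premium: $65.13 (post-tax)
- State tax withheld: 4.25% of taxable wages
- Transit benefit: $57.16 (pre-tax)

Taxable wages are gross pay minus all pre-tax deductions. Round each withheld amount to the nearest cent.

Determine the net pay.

$779.83

Transit benefit: $57.16
Healthcare FSA: $60.32
Pre-tax total = $57.16 + $60.32 = $117.48
Taxable wages = $1,627.36 − $117.48 = $1,509.88
Federal withholding: $1,509.88 × 0.2225 = $335.95
State tax withheld: $1,509.88 × 0.0425 = $64.17
Municipal income tax: $1,509.88 × 0.01 = $15.10
State disability insurance: $1,627.36 × 0.0175 = $28.48
Social Security (OASDI): $1,627.36 × 0.04 = $65.09
State unemployment insurance (employee share): $1,627.36 × 0.01 = $16.27
AD&D insurance premium: $65.13
Group life insurance premium: $139.86
Total deductions = $57.16 + $60.32 + $335.95 + $64.17 + $15.10 + $28.48 + $65.09 + $16.27 + $65.13 + $139.86 = $847.53
Net pay = $1,627.36 − $847.53 = $779.83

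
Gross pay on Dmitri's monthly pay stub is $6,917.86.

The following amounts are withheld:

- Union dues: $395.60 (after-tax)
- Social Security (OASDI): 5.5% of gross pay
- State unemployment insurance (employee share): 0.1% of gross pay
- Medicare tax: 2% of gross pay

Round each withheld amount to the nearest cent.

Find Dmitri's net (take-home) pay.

$5,996.50

Medicare tax: $6,917.86 × 0.02 = $138.36
Social Security (OASDI): $6,917.86 × 0.055 = $380.48
State unemployment insurance (employee share): $6,917.86 × 0.001 = $6.92
Union dues: $395.60
Total deductions = $138.36 + $380.48 + $6.92 + $395.60 = $921.36
Net pay = $6,917.86 − $921.36 = $5,996.50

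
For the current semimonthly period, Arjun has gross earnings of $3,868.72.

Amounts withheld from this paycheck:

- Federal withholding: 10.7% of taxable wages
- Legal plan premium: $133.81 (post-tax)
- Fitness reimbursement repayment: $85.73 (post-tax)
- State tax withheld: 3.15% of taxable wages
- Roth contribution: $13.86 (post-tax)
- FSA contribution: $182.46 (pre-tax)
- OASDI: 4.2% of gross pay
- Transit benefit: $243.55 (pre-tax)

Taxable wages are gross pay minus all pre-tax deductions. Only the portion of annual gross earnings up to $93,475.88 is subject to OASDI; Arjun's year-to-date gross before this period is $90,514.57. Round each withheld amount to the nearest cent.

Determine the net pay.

$2,608.11

FSA contribution: $182.46
Transit benefit: $243.55
Pre-tax total = $182.46 + $243.55 = $426.01
Taxable wages = $3,868.72 − $426.01 = $3,442.71
Federal withholding: $3,442.71 × 0.107 = $368.37
State tax withheld: $3,442.71 × 0.0315 = $108.45
OASDI: only $93,475.88 − $90,514.57 = $2,961.31 of this check is subject → $2,961.31 × 0.042 = $124.38
Fitness reimbursement repayment: $85.73
Legal plan premium: $133.81
Roth contribution: $13.86
Total deductions = $182.46 + $243.55 + $368.37 + $108.45 + $124.38 + $85.73 + $133.81 + $13.86 = $1,260.61
Net pay = $3,868.72 − $1,260.61 = $2,608.11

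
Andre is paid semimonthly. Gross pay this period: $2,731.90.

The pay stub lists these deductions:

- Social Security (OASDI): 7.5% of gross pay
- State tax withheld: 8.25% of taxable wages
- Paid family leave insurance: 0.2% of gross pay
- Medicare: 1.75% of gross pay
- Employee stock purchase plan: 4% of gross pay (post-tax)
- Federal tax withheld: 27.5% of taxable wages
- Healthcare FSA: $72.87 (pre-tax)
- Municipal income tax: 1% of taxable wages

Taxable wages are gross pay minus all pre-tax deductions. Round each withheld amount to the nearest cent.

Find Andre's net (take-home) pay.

$1,314.40

Healthcare FSA: $72.87
Taxable wages = $2,731.90 − $72.87 = $2,659.03
State tax withheld: $2,659.03 × 0.0825 = $219.37
Municipal income tax: $2,659.03 × 0.01 = $26.59
Federal tax withheld: $2,659.03 × 0.275 = $731.23
Social Security (OASDI): $2,731.90 × 0.075 = $204.89
Paid family leave insurance: $2,731.90 × 0.002 = $5.46
Medicare: $2,731.90 × 0.0175 = $47.81
Employee stock purchase plan: $2,731.90 × 0.04 = $109.28
Total deductions = $72.87 + $219.37 + $26.59 + $731.23 + $204.89 + $5.46 + $47.81 + $109.28 = $1,417.50
Net pay = $2,731.90 − $1,417.50 = $1,314.40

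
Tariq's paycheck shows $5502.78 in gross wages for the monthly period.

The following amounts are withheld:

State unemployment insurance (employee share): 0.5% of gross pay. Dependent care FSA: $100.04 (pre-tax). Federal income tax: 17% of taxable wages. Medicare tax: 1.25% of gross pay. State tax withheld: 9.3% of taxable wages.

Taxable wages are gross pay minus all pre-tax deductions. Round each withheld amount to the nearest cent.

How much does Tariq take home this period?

Dependent care FSA: $100.04
Taxable wages = $5502.78 − $100.04 = $5402.74
Federal income tax: $5402.74 × 0.17 = $918.47
State tax withheld: $5402.74 × 0.093 = $502.45
Medicare tax: $5502.78 × 0.0125 = $68.78
State unemployment insurance (employee share): $5502.78 × 0.005 = $27.51
Total deductions = $100.04 + $918.47 + $502.45 + $68.78 + $27.51 = $1617.25
Net pay = $5502.78 − $1617.25 = $3885.53

$3885.53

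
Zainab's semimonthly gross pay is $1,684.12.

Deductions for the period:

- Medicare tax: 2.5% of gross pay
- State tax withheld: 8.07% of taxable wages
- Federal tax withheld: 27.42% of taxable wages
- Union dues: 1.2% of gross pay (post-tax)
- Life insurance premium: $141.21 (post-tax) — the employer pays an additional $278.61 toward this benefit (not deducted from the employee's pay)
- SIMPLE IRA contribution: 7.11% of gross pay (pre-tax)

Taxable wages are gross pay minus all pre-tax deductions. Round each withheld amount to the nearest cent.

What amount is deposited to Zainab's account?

SIMPLE IRA contribution: $1,684.12 × 0.0711 = $119.74
Taxable wages = $1,684.12 − $119.74 = $1,564.38
State tax withheld: $1,564.38 × 0.0807 = $126.25
Federal tax withheld: $1,564.38 × 0.2742 = $428.95
Medicare tax: $1,684.12 × 0.025 = $42.10
Union dues: $1,684.12 × 0.012 = $20.21
Life insurance premium: $141.21
(Employer's $278.61 toward life insurance premium is not withheld from the employee.)
Total deductions = $119.74 + $126.25 + $428.95 + $42.10 + $20.21 + $141.21 = $878.46
Net pay = $1,684.12 − $878.46 = $805.66

$805.66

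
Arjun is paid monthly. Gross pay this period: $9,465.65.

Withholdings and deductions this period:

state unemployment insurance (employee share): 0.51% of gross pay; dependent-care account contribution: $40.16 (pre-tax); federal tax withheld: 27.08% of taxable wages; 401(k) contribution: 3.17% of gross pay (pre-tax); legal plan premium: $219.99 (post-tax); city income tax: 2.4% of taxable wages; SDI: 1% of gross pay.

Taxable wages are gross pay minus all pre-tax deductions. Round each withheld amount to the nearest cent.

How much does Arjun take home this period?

Dependent-care account contribution: $40.16
401(k) contribution: $9,465.65 × 0.0317 = $300.06
Pre-tax total = $40.16 + $300.06 = $340.22
Taxable wages = $9,465.65 − $340.22 = $9,125.43
City income tax: $9,125.43 × 0.024 = $219.01
Federal tax withheld: $9,125.43 × 0.2708 = $2,471.17
SDI: $9,465.65 × 0.01 = $94.66
State unemployment insurance (employee share): $9,465.65 × 0.0051 = $48.27
Legal plan premium: $219.99
Total deductions = $40.16 + $300.06 + $219.01 + $2,471.17 + $94.66 + $48.27 + $219.99 = $3,393.32
Net pay = $9,465.65 − $3,393.32 = $6,072.33

$6,072.33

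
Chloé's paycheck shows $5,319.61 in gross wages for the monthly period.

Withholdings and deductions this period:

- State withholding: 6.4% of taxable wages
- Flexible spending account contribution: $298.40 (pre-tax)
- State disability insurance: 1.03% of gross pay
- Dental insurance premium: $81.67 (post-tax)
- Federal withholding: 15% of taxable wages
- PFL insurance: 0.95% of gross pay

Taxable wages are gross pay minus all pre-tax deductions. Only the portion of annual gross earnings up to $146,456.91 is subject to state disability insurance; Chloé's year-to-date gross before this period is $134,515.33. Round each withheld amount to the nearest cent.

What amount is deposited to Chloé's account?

Flexible spending account contribution: $298.40
Taxable wages = $5,319.61 − $298.40 = $5,021.21
State withholding: $5,021.21 × 0.064 = $321.36
Federal withholding: $5,021.21 × 0.15 = $753.18
PFL insurance: $5,319.61 × 0.0095 = $50.54
State disability insurance: cap not yet reached, full $5,319.61 is subject → $5,319.61 × 0.0103 = $54.79
Dental insurance premium: $81.67
Total deductions = $298.40 + $321.36 + $753.18 + $50.54 + $54.79 + $81.67 = $1,559.94
Net pay = $5,319.61 − $1,559.94 = $3,759.67

$3,759.67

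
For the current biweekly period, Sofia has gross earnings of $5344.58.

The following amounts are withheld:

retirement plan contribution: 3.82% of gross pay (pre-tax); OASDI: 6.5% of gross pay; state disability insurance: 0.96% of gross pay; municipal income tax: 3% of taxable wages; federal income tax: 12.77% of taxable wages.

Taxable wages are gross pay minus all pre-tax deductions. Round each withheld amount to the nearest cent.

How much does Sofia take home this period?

$3931.07

Retirement plan contribution: $5344.58 × 0.0382 = $204.16
Taxable wages = $5344.58 − $204.16 = $5140.42
Municipal income tax: $5140.42 × 0.03 = $154.21
Federal income tax: $5140.42 × 0.1277 = $656.43
State disability insurance: $5344.58 × 0.0096 = $51.31
OASDI: $5344.58 × 0.065 = $347.40
Total deductions = $204.16 + $154.21 + $656.43 + $51.31 + $347.40 = $1413.51
Net pay = $5344.58 − $1413.51 = $3931.07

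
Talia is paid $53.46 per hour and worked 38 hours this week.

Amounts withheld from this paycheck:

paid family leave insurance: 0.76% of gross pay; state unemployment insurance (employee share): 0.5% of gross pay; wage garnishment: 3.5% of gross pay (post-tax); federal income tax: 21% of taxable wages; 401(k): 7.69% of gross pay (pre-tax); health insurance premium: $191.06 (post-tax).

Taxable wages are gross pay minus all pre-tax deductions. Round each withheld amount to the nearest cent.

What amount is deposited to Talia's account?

Gross pay: 38 × $53.46 = $2,031.48
401(k): $2,031.48 × 0.0769 = $156.22
Taxable wages = $2,031.48 − $156.22 = $1,875.26
Federal income tax: $1,875.26 × 0.21 = $393.80
State unemployment insurance (employee share): $2,031.48 × 0.005 = $10.16
Paid family leave insurance: $2,031.48 × 0.0076 = $15.44
Health insurance premium: $191.06
Wage garnishment: $2,031.48 × 0.035 = $71.10
Total deductions = $156.22 + $393.80 + $10.16 + $15.44 + $191.06 + $71.10 = $837.78
Net pay = $2,031.48 − $837.78 = $1,193.70

$1,193.70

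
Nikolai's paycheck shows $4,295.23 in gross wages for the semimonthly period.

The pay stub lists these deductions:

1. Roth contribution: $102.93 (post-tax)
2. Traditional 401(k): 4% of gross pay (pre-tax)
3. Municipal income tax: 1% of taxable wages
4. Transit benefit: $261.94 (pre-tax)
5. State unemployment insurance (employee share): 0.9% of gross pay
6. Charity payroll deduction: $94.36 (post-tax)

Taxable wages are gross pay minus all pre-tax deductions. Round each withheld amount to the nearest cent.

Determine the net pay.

$3,586.92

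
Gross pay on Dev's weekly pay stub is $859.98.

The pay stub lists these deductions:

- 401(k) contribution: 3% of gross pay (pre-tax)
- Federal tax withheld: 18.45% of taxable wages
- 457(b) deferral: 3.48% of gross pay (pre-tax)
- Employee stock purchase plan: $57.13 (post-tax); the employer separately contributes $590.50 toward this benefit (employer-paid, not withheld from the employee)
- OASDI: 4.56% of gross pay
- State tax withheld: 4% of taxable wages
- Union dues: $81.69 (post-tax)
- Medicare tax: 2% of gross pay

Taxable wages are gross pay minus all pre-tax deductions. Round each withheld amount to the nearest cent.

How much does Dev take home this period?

457(b) deferral: $859.98 × 0.0348 = $29.93
401(k) contribution: $859.98 × 0.03 = $25.80
Pre-tax total = $29.93 + $25.80 = $55.73
Taxable wages = $859.98 − $55.73 = $804.25
Federal tax withheld: $804.25 × 0.1845 = $148.38
State tax withheld: $804.25 × 0.04 = $32.17
Medicare tax: $859.98 × 0.02 = $17.20
OASDI: $859.98 × 0.0456 = $39.22
Union dues: $81.69
Employee stock purchase plan: $57.13
(Employer's $590.50 toward employee stock purchase plan is not withheld from the employee.)
Total deductions = $29.93 + $25.80 + $148.38 + $32.17 + $17.20 + $39.22 + $81.69 + $57.13 = $431.52
Net pay = $859.98 − $431.52 = $428.46

$428.46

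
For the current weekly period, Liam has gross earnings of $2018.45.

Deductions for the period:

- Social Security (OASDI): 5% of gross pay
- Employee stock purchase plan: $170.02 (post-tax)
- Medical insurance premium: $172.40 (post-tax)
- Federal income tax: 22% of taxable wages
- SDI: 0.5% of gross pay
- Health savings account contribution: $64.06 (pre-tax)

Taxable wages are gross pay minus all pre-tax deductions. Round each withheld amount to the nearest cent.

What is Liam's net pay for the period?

$1070.99

Health savings account contribution: $64.06
Taxable wages = $2018.45 − $64.06 = $1954.39
Federal income tax: $1954.39 × 0.22 = $429.97
Social Security (OASDI): $2018.45 × 0.05 = $100.92
SDI: $2018.45 × 0.005 = $10.09
Medical insurance premium: $172.40
Employee stock purchase plan: $170.02
Total deductions = $64.06 + $429.97 + $100.92 + $10.09 + $172.40 + $170.02 = $947.46
Net pay = $2018.45 − $947.46 = $1070.99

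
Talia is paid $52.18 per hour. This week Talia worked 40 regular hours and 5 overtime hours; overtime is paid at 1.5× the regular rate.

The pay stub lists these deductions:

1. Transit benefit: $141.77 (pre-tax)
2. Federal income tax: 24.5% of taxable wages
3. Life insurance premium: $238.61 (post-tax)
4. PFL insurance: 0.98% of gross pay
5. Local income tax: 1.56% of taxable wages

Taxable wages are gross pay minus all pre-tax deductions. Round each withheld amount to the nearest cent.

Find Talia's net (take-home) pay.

Regular pay: 40 × $52.18 = $2087.20
Overtime pay: 5 × $52.18 × 1.5 = $391.35
Gross pay = $2087.20 + $391.35 = $2478.55
Transit benefit: $141.77
Taxable wages = $2478.55 − $141.77 = $2336.78
Federal income tax: $2336.78 × 0.245 = $572.51
Local income tax: $2336.78 × 0.0156 = $36.45
PFL insurance: $2478.55 × 0.0098 = $24.29
Life insurance premium: $238.61
Total deductions = $141.77 + $572.51 + $36.45 + $24.29 + $238.61 = $1013.63
Net pay = $2478.55 − $1013.63 = $1464.92

$1464.92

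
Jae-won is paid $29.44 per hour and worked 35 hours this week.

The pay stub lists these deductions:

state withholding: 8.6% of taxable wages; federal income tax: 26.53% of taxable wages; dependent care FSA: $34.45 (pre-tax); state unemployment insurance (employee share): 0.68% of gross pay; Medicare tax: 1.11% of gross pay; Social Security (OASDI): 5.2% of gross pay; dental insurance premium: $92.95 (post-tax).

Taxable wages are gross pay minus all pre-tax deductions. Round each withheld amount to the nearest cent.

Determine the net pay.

$481.09

Gross pay: 35 × $29.44 = $1030.40
Dependent care FSA: $34.45
Taxable wages = $1030.40 − $34.45 = $995.95
State withholding: $995.95 × 0.086 = $85.65
Federal income tax: $995.95 × 0.2653 = $264.23
Social Security (OASDI): $1030.40 × 0.052 = $53.58
State unemployment insurance (employee share): $1030.40 × 0.0068 = $7.01
Medicare tax: $1030.40 × 0.0111 = $11.44
Dental insurance premium: $92.95
Total deductions = $34.45 + $85.65 + $264.23 + $53.58 + $7.01 + $11.44 + $92.95 = $549.31
Net pay = $1030.40 − $549.31 = $481.09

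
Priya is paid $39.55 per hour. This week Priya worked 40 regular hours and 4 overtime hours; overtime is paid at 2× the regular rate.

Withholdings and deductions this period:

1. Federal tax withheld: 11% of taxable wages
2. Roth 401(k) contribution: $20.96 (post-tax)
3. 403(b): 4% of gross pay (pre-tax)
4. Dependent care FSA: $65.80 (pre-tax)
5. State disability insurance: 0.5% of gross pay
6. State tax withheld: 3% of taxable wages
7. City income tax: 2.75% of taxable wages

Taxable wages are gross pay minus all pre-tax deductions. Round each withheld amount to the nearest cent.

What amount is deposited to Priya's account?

$1431.97

Regular pay: 40 × $39.55 = $1582.00
Overtime pay: 4 × $39.55 × 2 = $316.40
Gross pay = $1582.00 + $316.40 = $1898.40
Dependent care FSA: $65.80
403(b): $1898.40 × 0.04 = $75.94
Pre-tax total = $65.80 + $75.94 = $141.74
Taxable wages = $1898.40 − $141.74 = $1756.66
City income tax: $1756.66 × 0.0275 = $48.31
Federal tax withheld: $1756.66 × 0.11 = $193.23
State tax withheld: $1756.66 × 0.03 = $52.70
State disability insurance: $1898.40 × 0.005 = $9.49
Roth 401(k) contribution: $20.96
Total deductions = $65.80 + $75.94 + $48.31 + $193.23 + $52.70 + $9.49 + $20.96 = $466.43
Net pay = $1898.40 − $466.43 = $1431.97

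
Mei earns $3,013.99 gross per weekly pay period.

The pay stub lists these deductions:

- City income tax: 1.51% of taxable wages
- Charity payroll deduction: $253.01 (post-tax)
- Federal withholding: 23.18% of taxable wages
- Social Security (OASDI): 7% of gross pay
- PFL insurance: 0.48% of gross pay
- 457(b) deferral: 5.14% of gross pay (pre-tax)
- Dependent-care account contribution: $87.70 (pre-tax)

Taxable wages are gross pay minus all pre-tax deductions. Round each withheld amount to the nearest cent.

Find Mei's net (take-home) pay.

Dependent-care account contribution: $87.70
457(b) deferral: $3,013.99 × 0.0514 = $154.92
Pre-tax total = $87.70 + $154.92 = $242.62
Taxable wages = $3,013.99 − $242.62 = $2,771.37
Federal withholding: $2,771.37 × 0.2318 = $642.40
City income tax: $2,771.37 × 0.0151 = $41.85
PFL insurance: $3,013.99 × 0.0048 = $14.47
Social Security (OASDI): $3,013.99 × 0.07 = $210.98
Charity payroll deduction: $253.01
Total deductions = $87.70 + $154.92 + $642.40 + $41.85 + $14.47 + $210.98 + $253.01 = $1,405.33
Net pay = $3,013.99 − $1,405.33 = $1,608.66

$1,608.66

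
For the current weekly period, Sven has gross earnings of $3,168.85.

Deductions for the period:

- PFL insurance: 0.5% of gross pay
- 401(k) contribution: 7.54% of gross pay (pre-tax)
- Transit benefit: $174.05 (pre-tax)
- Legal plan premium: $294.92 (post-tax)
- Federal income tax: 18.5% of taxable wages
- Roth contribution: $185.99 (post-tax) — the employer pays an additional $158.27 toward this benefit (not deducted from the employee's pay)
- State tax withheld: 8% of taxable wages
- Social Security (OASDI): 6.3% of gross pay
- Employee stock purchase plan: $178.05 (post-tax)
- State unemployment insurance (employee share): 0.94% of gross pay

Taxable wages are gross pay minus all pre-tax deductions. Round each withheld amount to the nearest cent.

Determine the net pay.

$1,121.33

Transit benefit: $174.05
401(k) contribution: $3,168.85 × 0.0754 = $238.93
Pre-tax total = $174.05 + $238.93 = $412.98
Taxable wages = $3,168.85 − $412.98 = $2,755.87
Federal income tax: $2,755.87 × 0.185 = $509.84
State tax withheld: $2,755.87 × 0.08 = $220.47
PFL insurance: $3,168.85 × 0.005 = $15.84
Social Security (OASDI): $3,168.85 × 0.063 = $199.64
State unemployment insurance (employee share): $3,168.85 × 0.0094 = $29.79
Employee stock purchase plan: $178.05
Legal plan premium: $294.92
Roth contribution: $185.99
(Employer's $158.27 toward Roth contribution is not withheld from the employee.)
Total deductions = $174.05 + $238.93 + $509.84 + $220.47 + $15.84 + $199.64 + $29.79 + $178.05 + $294.92 + $185.99 = $2,047.52
Net pay = $3,168.85 − $2,047.52 = $1,121.33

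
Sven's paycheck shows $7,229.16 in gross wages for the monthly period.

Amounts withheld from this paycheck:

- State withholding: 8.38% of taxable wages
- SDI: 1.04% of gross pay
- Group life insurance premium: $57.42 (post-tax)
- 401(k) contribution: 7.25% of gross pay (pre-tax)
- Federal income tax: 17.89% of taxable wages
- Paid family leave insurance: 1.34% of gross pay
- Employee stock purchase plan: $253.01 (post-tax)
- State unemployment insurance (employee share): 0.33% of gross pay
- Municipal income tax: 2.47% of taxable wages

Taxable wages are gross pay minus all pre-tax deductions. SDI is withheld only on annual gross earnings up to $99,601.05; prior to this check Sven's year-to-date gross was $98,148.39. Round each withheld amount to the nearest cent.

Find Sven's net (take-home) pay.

401(k) contribution: $7,229.16 × 0.0725 = $524.11
Taxable wages = $7,229.16 − $524.11 = $6,705.05
Municipal income tax: $6,705.05 × 0.0247 = $165.61
Federal income tax: $6,705.05 × 0.1789 = $1,199.53
State withholding: $6,705.05 × 0.0838 = $561.88
SDI: only $99,601.05 − $98,148.39 = $1,452.66 of this check is subject → $1,452.66 × 0.0104 = $15.11
Paid family leave insurance: $7,229.16 × 0.0134 = $96.87
State unemployment insurance (employee share): $7,229.16 × 0.0033 = $23.86
Group life insurance premium: $57.42
Employee stock purchase plan: $253.01
Total deductions = $524.11 + $165.61 + $1,199.53 + $561.88 + $15.11 + $96.87 + $23.86 + $57.42 + $253.01 = $2,897.40
Net pay = $7,229.16 − $2,897.40 = $4,331.76

$4,331.76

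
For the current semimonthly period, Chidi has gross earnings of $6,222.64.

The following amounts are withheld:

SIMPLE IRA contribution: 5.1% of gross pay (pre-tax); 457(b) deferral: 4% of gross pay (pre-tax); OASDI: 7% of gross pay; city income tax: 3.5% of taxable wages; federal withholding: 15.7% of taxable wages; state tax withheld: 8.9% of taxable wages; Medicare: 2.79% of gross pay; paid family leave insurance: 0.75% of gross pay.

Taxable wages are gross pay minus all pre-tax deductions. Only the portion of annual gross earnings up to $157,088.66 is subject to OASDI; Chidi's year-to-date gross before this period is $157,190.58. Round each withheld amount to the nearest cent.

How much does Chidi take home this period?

SIMPLE IRA contribution: $6,222.64 × 0.051 = $317.35
457(b) deferral: $6,222.64 × 0.04 = $248.91
Pre-tax total = $317.35 + $248.91 = $566.26
Taxable wages = $6,222.64 − $566.26 = $5,656.38
City income tax: $5,656.38 × 0.035 = $197.97
Federal withholding: $5,656.38 × 0.157 = $888.05
State tax withheld: $5,656.38 × 0.089 = $503.42
OASDI: annual cap $157,088.66 already reached (YTD $157,190.58), so $0.00
Paid family leave insurance: $6,222.64 × 0.0075 = $46.67
Medicare: $6,222.64 × 0.0279 = $173.61
Total deductions = $317.35 + $248.91 + $197.97 + $888.05 + $503.42 + $0.00 + $46.67 + $173.61 = $2,375.98
Net pay = $6,222.64 − $2,375.98 = $3,846.66

$3,846.66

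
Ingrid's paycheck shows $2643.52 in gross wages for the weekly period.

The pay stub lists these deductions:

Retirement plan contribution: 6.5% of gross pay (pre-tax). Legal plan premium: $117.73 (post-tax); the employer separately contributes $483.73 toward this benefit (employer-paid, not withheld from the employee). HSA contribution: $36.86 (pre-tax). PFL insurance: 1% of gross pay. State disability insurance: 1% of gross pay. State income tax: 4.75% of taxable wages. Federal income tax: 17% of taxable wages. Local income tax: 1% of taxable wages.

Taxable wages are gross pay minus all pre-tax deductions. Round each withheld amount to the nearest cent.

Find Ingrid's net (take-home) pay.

$1710.30

Retirement plan contribution: $2643.52 × 0.065 = $171.83
HSA contribution: $36.86
Pre-tax total = $171.83 + $36.86 = $208.69
Taxable wages = $2643.52 − $208.69 = $2434.83
State income tax: $2434.83 × 0.0475 = $115.65
Federal income tax: $2434.83 × 0.17 = $413.92
Local income tax: $2434.83 × 0.01 = $24.35
State disability insurance: $2643.52 × 0.01 = $26.44
PFL insurance: $2643.52 × 0.01 = $26.44
Legal plan premium: $117.73
(Employer's $483.73 toward legal plan premium is not withheld from the employee.)
Total deductions = $171.83 + $36.86 + $115.65 + $413.92 + $24.35 + $26.44 + $26.44 + $117.73 = $933.22
Net pay = $2643.52 − $933.22 = $1710.30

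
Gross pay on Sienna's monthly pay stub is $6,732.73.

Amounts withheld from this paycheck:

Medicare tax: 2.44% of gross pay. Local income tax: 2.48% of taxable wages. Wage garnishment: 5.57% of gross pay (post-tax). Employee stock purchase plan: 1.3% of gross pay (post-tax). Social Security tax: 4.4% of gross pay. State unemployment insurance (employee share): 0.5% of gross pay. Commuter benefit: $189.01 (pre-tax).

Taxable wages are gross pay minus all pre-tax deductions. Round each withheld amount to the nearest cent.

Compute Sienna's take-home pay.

$5,424.72

Commuter benefit: $189.01
Taxable wages = $6,732.73 − $189.01 = $6,543.72
Local income tax: $6,543.72 × 0.0248 = $162.28
State unemployment insurance (employee share): $6,732.73 × 0.005 = $33.66
Medicare tax: $6,732.73 × 0.0244 = $164.28
Social Security tax: $6,732.73 × 0.044 = $296.24
Employee stock purchase plan: $6,732.73 × 0.013 = $87.53
Wage garnishment: $6,732.73 × 0.0557 = $375.01
Total deductions = $189.01 + $162.28 + $33.66 + $164.28 + $296.24 + $87.53 + $375.01 = $1,308.01
Net pay = $6,732.73 − $1,308.01 = $5,424.72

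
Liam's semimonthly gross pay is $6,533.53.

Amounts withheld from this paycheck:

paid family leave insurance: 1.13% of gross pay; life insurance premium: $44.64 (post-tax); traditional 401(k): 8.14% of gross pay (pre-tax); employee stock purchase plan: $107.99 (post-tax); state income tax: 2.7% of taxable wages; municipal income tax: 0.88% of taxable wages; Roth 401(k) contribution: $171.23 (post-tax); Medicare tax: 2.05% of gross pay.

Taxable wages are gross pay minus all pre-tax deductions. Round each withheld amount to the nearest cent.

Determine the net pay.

$5,255.21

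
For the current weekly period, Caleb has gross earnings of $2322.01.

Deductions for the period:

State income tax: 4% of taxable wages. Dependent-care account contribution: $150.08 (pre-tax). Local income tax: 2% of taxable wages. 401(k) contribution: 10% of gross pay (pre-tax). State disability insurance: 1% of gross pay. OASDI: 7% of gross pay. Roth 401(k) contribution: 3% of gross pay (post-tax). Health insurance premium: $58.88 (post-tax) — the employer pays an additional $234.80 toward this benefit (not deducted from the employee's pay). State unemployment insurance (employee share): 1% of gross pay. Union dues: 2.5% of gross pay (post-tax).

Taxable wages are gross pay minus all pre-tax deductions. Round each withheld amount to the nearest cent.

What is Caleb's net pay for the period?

401(k) contribution: $2322.01 × 0.1 = $232.20
Dependent-care account contribution: $150.08
Pre-tax total = $232.20 + $150.08 = $382.28
Taxable wages = $2322.01 − $382.28 = $1939.73
State income tax: $1939.73 × 0.04 = $77.59
Local income tax: $1939.73 × 0.02 = $38.79
State disability insurance: $2322.01 × 0.01 = $23.22
State unemployment insurance (employee share): $2322.01 × 0.01 = $23.22
OASDI: $2322.01 × 0.07 = $162.54
Health insurance premium: $58.88
Roth 401(k) contribution: $2322.01 × 0.03 = $69.66
Union dues: $2322.01 × 0.025 = $58.05
(Employer's $234.80 toward health insurance premium is not withheld from the employee.)
Total deductions = $232.20 + $150.08 + $77.59 + $38.79 + $23.22 + $23.22 + $162.54 + $58.88 + $69.66 + $58.05 = $894.23
Net pay = $2322.01 − $894.23 = $1427.78

$1427.78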